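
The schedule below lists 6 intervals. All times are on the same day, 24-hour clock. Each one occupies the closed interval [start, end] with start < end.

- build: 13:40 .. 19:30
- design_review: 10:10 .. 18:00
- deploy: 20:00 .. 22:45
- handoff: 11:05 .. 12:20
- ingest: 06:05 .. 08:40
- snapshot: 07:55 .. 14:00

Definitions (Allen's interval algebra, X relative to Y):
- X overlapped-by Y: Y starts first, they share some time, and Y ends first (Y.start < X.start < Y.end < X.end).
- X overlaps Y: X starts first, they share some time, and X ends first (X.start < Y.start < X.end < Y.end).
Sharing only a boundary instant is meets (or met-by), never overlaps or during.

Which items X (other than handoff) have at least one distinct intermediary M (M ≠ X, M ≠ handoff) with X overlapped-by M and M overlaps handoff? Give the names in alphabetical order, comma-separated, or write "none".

Target handoff = [11:05, 12:20].
Intermediaries M with M overlaps handoff: none.
Union: none.

none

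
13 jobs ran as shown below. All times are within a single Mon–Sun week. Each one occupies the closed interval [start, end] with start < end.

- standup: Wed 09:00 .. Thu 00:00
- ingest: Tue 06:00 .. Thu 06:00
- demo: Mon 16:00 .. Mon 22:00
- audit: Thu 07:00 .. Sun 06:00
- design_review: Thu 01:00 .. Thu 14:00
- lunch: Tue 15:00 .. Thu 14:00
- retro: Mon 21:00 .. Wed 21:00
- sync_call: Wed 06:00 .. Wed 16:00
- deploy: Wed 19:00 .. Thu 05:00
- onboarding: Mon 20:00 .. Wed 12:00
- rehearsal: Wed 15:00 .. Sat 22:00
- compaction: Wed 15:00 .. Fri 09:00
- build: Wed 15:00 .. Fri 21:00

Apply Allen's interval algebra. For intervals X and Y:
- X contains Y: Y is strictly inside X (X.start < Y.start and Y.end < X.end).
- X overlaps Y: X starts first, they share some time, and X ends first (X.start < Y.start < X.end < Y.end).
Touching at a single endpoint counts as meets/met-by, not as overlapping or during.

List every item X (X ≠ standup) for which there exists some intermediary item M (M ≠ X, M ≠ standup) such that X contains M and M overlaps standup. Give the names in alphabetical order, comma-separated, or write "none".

ingest, lunch, retro

Target standup = [Wed 09:00, Thu 00:00].
Intermediaries M with M overlaps standup: onboarding, retro, sync_call.
Via onboarding — items with X contains onboarding: none.
Via retro — items with X contains retro: none.
Via sync_call — items with X contains sync_call: ingest, lunch, retro.
Union: ingest, lunch, retro.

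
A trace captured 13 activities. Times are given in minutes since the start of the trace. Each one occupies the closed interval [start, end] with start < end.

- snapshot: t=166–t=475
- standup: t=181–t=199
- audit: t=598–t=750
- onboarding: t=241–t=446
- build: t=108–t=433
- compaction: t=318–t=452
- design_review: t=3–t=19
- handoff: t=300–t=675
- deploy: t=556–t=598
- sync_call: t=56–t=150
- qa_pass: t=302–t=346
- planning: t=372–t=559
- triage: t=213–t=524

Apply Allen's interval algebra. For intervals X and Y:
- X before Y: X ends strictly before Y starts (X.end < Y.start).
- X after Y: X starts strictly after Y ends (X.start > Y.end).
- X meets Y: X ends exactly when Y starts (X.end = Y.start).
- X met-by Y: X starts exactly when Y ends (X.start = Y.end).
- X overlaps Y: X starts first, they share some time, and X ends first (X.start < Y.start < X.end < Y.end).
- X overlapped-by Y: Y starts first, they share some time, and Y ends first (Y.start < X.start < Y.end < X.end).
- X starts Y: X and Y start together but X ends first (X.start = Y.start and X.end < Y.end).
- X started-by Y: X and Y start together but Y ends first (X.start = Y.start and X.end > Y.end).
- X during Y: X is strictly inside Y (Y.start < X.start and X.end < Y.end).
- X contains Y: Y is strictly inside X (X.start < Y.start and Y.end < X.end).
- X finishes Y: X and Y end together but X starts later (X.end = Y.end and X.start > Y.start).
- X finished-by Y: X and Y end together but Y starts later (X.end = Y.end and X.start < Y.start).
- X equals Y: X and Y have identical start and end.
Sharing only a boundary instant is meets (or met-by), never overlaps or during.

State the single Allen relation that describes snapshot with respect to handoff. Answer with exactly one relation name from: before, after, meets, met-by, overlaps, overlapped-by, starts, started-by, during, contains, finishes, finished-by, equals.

snapshot = [t=166, t=475]; handoff = [t=300, t=675].
Compare endpoints: snapshot.start < handoff.start, snapshot.start < handoff.end, snapshot.end > handoff.start, snapshot.end < handoff.end.
That pattern is 'overlaps'.

overlaps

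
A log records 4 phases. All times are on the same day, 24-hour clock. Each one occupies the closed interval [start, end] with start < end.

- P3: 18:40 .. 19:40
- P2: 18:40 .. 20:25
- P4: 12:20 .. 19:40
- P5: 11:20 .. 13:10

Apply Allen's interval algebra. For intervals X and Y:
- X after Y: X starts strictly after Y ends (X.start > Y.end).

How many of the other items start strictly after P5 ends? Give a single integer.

2

Target P5 = [11:20, 13:10].
P2 [18:40, 20:25] → after → counts.
P3 [18:40, 19:40] → after → counts.
P4 [12:20, 19:40] → overlapped-by → no.
Total: 2.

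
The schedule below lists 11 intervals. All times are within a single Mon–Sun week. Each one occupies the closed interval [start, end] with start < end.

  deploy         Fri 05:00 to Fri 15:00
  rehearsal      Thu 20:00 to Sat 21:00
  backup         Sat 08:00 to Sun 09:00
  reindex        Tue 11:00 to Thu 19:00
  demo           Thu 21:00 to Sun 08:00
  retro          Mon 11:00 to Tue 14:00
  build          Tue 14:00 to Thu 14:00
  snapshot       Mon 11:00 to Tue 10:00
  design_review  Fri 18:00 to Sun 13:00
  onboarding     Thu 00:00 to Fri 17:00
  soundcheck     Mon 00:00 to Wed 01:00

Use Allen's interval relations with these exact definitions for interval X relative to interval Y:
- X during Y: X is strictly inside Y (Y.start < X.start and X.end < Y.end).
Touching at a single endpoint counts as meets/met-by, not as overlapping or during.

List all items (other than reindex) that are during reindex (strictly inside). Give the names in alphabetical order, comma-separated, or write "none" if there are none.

Target reindex = [Tue 11:00, Thu 19:00].
backup [Sat 08:00, Sun 09:00] → after → no.
build [Tue 14:00, Thu 14:00] → during → yes.
demo [Thu 21:00, Sun 08:00] → after → no.
deploy [Fri 05:00, Fri 15:00] → after → no.
design_review [Fri 18:00, Sun 13:00] → after → no.
onboarding [Thu 00:00, Fri 17:00] → overlapped-by → no.
rehearsal [Thu 20:00, Sat 21:00] → after → no.
retro [Mon 11:00, Tue 14:00] → overlaps → no.
snapshot [Mon 11:00, Tue 10:00] → before → no.
soundcheck [Mon 00:00, Wed 01:00] → overlaps → no.
Result: build.

build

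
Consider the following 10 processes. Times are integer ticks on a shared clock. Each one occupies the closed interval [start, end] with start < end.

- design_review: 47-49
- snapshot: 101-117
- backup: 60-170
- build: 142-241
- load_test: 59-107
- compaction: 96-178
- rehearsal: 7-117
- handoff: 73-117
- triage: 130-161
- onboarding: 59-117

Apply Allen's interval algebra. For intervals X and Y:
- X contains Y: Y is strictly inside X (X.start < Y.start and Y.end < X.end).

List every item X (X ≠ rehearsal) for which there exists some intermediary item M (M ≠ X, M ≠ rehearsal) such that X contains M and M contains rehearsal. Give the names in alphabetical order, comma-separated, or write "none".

Target rehearsal = [7, 117].
Intermediaries M with M contains rehearsal: none.
Union: none.

none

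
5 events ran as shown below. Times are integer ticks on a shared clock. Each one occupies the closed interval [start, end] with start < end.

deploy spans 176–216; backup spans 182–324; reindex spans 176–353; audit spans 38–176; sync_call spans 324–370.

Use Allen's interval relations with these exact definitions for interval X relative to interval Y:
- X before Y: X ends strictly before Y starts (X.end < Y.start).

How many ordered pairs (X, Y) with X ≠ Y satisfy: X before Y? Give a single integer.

Checking all 20 ordered pairs for relation 'before'; matching pairs in alphabetical order:
(audit, backup): audit before backup ✓
(audit, sync_call): audit before sync_call ✓
(deploy, sync_call): deploy before sync_call ✓
Count: 3.

3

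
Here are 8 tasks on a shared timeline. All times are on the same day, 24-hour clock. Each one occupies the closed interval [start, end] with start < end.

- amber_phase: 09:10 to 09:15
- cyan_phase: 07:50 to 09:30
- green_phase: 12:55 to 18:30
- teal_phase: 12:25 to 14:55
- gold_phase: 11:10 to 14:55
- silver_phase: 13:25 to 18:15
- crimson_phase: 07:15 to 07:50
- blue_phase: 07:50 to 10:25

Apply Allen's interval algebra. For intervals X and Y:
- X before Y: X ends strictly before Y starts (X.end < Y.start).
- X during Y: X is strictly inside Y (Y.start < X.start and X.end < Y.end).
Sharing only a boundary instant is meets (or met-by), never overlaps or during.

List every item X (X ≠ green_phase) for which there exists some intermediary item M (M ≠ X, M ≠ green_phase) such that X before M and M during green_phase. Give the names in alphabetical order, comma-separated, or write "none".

amber_phase, blue_phase, crimson_phase, cyan_phase

Target green_phase = [12:55, 18:30].
Intermediaries M with M during green_phase: silver_phase.
Via silver_phase — items with X before silver_phase: amber_phase, blue_phase, crimson_phase, cyan_phase.
Union: amber_phase, blue_phase, crimson_phase, cyan_phase.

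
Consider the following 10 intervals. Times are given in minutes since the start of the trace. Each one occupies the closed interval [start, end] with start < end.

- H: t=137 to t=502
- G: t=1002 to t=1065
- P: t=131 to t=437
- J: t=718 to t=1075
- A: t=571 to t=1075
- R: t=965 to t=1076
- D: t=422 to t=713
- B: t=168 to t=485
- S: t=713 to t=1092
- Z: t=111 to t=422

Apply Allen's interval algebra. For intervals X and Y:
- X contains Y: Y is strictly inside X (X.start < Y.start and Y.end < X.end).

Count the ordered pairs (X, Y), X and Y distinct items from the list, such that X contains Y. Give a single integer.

Checking all 90 ordered pairs for relation 'contains'; matching pairs in alphabetical order:
(A, G): A contains G ✓
(H, B): H contains B ✓
(J, G): J contains G ✓
(R, G): R contains G ✓
(S, G): S contains G ✓
(S, J): S contains J ✓
(S, R): S contains R ✓
Count: 7.

7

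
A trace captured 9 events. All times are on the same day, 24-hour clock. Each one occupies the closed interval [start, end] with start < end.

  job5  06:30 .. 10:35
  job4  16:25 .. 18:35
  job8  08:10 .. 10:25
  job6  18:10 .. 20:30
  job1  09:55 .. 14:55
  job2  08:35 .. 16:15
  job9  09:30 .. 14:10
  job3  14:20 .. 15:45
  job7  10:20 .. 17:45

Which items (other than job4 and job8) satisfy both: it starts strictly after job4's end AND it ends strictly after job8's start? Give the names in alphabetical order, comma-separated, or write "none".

none

Conditions: its start is strictly after job4's end (X.start > 18:35) AND its end is strictly after job8's start (X.end > 08:10).
job1: start 09:55 > 18:35? ✗; end 14:55 > 08:10? ✓ → no.
job2: start 08:35 > 18:35? ✗; end 16:15 > 08:10? ✓ → no.
job3: start 14:20 > 18:35? ✗; end 15:45 > 08:10? ✓ → no.
job5: start 06:30 > 18:35? ✗; end 10:35 > 08:10? ✓ → no.
job6: start 18:10 > 18:35? ✗; end 20:30 > 08:10? ✓ → no.
job7: start 10:20 > 18:35? ✗; end 17:45 > 08:10? ✓ → no.
job9: start 09:30 > 18:35? ✗; end 14:10 > 08:10? ✓ → no.
Result: none.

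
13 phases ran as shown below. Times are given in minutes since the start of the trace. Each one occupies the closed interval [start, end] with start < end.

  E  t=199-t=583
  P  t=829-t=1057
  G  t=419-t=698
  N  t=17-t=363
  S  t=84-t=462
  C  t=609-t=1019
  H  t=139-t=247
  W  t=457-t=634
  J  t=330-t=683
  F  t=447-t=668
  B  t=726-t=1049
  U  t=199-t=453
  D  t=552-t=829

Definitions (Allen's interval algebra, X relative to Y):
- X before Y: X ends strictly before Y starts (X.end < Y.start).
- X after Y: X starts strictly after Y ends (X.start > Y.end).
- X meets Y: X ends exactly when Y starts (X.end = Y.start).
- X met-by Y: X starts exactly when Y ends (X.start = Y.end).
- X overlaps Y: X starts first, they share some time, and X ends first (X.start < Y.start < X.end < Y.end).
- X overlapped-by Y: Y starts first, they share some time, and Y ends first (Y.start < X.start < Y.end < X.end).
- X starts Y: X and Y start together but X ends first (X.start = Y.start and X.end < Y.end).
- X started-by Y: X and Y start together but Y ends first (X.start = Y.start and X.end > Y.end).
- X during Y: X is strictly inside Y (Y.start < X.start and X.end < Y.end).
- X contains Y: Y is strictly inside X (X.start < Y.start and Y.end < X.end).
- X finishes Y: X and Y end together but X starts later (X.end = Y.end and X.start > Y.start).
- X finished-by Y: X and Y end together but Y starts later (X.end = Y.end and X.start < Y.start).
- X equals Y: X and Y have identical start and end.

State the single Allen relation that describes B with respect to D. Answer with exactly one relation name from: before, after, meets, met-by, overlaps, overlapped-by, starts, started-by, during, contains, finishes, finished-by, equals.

B = [t=726, t=1049]; D = [t=552, t=829].
Compare endpoints: B.start > D.start, B.start < D.end, B.end > D.start, B.end > D.end.
That pattern is 'overlapped-by'.

overlapped-by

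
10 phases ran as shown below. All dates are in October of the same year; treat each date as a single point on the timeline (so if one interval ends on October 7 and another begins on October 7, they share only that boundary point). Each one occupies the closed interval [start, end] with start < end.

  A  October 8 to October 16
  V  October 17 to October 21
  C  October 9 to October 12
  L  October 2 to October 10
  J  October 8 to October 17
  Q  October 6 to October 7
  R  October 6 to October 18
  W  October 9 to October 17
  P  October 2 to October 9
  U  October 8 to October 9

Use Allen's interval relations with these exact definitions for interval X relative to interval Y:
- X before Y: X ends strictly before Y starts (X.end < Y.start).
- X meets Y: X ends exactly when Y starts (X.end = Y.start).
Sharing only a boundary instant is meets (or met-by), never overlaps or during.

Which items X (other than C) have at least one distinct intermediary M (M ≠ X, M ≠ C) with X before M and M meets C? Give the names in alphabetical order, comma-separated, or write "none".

Q

Target C = [October 9, October 12].
Intermediaries M with M meets C: P, U.
Via P — items with X before P: none.
Via U — items with X before U: Q.
Union: Q.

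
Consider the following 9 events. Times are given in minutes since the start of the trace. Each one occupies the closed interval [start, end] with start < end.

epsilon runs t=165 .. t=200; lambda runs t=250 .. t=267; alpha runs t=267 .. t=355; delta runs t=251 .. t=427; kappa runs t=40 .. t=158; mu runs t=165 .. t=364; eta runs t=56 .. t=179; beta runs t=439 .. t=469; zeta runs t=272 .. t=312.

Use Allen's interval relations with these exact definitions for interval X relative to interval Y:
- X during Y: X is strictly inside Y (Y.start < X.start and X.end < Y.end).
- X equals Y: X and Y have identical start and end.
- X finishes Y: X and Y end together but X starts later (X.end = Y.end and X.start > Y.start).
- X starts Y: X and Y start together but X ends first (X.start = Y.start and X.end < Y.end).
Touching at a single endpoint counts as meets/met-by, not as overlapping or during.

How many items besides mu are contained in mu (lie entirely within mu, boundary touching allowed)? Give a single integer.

Target mu = [t=165, t=364].
alpha [t=267, t=355] → during → counts.
beta [t=439, t=469] → after → no.
delta [t=251, t=427] → overlapped-by → no.
epsilon [t=165, t=200] → starts → counts.
eta [t=56, t=179] → overlaps → no.
kappa [t=40, t=158] → before → no.
lambda [t=250, t=267] → during → counts.
zeta [t=272, t=312] → during → counts.
Total: 4.

4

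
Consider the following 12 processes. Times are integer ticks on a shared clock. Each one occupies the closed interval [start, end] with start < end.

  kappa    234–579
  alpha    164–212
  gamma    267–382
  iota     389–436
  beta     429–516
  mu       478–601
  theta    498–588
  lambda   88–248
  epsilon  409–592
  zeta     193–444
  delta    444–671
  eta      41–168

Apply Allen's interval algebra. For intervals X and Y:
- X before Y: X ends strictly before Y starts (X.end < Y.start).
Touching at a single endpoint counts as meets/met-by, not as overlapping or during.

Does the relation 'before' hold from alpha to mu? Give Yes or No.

alpha = [164, 212], mu = [478, 601].
Actual relation of alpha to mu: before.
Asked whether 'before' holds → Yes.

Yes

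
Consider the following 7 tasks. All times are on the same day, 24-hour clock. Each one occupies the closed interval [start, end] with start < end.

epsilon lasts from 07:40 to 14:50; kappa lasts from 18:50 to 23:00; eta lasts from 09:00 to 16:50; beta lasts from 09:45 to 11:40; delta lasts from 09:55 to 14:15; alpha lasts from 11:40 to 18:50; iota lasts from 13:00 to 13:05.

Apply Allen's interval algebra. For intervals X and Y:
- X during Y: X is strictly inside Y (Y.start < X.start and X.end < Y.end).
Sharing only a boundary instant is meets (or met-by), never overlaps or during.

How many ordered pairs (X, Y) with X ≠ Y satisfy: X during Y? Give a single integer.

Checking all 42 ordered pairs for relation 'during'; matching pairs in alphabetical order:
(beta, epsilon): beta during epsilon ✓
(beta, eta): beta during eta ✓
(delta, epsilon): delta during epsilon ✓
(delta, eta): delta during eta ✓
(iota, alpha): iota during alpha ✓
(iota, delta): iota during delta ✓
(iota, epsilon): iota during epsilon ✓
(iota, eta): iota during eta ✓
Count: 8.

8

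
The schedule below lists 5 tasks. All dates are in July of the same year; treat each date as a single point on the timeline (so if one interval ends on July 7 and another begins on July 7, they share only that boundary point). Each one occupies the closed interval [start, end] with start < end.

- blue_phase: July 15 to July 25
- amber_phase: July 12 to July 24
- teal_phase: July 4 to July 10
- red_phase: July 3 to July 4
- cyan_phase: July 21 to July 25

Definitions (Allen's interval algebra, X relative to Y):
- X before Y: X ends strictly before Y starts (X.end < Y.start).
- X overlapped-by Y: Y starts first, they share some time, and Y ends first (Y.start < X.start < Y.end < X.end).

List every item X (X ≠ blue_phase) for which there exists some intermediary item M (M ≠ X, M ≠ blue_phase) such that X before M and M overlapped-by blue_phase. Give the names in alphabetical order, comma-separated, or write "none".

Target blue_phase = [July 15, July 25].
Intermediaries M with M overlapped-by blue_phase: none.
Union: none.

none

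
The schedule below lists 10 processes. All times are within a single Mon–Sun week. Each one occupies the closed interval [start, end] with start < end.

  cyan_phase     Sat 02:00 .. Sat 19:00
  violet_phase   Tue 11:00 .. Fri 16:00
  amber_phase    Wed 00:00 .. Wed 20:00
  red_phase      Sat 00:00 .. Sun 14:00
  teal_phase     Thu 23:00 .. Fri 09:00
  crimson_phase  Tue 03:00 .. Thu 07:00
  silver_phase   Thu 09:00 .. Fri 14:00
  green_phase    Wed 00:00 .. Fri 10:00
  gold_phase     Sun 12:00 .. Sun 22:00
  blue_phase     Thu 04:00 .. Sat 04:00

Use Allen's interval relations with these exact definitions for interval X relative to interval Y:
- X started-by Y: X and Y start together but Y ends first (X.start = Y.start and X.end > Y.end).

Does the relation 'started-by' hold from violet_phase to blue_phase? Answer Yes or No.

violet_phase = [Tue 11:00, Fri 16:00], blue_phase = [Thu 04:00, Sat 04:00].
Actual relation of violet_phase to blue_phase: overlaps.
Asked whether 'started-by' holds → No.

No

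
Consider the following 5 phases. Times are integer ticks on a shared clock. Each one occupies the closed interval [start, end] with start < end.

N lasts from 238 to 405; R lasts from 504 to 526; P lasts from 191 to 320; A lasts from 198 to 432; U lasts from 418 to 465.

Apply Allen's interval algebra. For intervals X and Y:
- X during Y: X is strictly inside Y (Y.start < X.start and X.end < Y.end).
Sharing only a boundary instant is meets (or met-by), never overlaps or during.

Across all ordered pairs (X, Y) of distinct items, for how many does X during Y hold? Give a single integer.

1

Checking all 20 ordered pairs for relation 'during'; matching pairs in alphabetical order:
(N, A): N during A ✓
Count: 1.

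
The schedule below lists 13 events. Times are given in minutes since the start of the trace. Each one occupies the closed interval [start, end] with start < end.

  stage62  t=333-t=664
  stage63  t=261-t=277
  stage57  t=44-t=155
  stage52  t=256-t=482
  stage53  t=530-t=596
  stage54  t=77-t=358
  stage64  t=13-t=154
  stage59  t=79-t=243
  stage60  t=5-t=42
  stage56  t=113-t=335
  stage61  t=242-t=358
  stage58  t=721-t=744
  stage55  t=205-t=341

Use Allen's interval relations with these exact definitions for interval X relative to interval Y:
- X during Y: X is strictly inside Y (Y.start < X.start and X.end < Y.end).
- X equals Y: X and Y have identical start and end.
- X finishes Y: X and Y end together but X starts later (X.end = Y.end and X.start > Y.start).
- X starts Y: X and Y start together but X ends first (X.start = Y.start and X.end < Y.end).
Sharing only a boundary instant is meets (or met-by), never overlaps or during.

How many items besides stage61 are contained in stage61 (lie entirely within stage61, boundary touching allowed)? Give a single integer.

Target stage61 = [t=242, t=358].
stage52 [t=256, t=482] → overlapped-by → no.
stage53 [t=530, t=596] → after → no.
stage54 [t=77, t=358] → finished-by → no.
stage55 [t=205, t=341] → overlaps → no.
stage56 [t=113, t=335] → overlaps → no.
stage57 [t=44, t=155] → before → no.
stage58 [t=721, t=744] → after → no.
stage59 [t=79, t=243] → overlaps → no.
stage60 [t=5, t=42] → before → no.
stage62 [t=333, t=664] → overlapped-by → no.
stage63 [t=261, t=277] → during → counts.
stage64 [t=13, t=154] → before → no.
Total: 1.

1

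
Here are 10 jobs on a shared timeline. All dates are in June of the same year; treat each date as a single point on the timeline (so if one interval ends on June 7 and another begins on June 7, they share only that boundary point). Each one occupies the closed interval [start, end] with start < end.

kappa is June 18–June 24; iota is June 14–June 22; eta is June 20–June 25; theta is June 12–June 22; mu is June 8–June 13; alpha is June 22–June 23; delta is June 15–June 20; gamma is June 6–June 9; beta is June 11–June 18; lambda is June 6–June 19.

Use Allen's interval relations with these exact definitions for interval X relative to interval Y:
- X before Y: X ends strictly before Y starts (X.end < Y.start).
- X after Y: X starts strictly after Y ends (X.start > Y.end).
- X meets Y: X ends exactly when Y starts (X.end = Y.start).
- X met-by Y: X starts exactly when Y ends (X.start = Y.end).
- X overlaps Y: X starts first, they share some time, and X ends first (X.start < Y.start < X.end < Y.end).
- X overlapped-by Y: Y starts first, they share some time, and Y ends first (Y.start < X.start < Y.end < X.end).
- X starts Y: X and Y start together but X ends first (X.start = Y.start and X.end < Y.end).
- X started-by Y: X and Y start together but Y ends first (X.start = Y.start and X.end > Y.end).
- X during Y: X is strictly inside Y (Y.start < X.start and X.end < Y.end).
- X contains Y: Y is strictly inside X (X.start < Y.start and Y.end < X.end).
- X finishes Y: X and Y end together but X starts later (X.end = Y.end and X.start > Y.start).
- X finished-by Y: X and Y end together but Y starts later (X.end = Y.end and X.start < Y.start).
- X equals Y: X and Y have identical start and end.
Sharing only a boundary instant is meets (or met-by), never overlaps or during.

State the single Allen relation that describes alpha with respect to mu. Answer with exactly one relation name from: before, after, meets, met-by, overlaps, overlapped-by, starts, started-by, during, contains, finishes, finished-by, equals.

alpha = [June 22, June 23]; mu = [June 8, June 13].
Compare endpoints: alpha.start > mu.start, alpha.start > mu.end, alpha.end > mu.start, alpha.end > mu.end.
That pattern is 'after'.

after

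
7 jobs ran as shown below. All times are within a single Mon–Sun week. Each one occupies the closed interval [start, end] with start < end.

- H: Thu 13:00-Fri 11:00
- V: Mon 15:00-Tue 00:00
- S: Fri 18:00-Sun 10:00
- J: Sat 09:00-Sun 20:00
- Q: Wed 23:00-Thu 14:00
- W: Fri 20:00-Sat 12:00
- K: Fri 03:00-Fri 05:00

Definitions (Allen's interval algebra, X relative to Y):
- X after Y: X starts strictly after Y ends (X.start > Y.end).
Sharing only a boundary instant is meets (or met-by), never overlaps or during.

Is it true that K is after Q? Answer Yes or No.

Yes

K = [Fri 03:00, Fri 05:00], Q = [Wed 23:00, Thu 14:00].
Actual relation of K to Q: after.
Asked whether 'after' holds → Yes.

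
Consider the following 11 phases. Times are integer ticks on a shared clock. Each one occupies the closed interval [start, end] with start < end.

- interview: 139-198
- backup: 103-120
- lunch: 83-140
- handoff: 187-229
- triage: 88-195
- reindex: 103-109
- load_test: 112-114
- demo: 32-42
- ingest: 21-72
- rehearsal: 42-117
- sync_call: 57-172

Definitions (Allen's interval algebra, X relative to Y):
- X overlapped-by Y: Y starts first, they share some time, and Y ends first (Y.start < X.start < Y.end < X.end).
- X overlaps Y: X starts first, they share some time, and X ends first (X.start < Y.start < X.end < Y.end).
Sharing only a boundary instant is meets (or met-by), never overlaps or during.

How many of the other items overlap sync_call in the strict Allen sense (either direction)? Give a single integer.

4

Target sync_call = [57, 172].
backup [103, 120] → during → no.
demo [32, 42] → before → no.
handoff [187, 229] → after → no.
ingest [21, 72] → overlaps → counts.
interview [139, 198] → overlapped-by → counts.
load_test [112, 114] → during → no.
lunch [83, 140] → during → no.
rehearsal [42, 117] → overlaps → counts.
reindex [103, 109] → during → no.
triage [88, 195] → overlapped-by → counts.
Total: 4.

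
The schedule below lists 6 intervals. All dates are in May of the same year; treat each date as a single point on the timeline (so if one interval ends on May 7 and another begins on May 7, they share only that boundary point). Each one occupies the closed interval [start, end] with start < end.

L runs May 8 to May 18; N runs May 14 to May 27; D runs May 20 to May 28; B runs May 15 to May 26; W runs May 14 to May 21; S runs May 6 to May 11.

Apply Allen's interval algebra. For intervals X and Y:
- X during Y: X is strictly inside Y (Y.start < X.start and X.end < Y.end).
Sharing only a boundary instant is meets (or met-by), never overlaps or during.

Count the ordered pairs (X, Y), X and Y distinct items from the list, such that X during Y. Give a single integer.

1

Checking all 30 ordered pairs for relation 'during'; matching pairs in alphabetical order:
(B, N): B during N ✓
Count: 1.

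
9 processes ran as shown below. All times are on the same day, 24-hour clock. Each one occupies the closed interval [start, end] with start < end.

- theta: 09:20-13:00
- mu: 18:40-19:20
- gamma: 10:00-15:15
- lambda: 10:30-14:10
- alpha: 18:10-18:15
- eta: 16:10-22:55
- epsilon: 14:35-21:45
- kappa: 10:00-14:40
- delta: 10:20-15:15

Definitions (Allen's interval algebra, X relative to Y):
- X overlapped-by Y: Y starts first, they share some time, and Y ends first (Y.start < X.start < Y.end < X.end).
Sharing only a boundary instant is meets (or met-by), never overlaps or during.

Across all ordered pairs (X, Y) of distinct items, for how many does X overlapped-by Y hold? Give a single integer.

Checking all 72 ordered pairs for relation 'overlapped-by'; matching pairs in alphabetical order:
(delta, kappa): delta overlapped-by kappa ✓
(delta, theta): delta overlapped-by theta ✓
(epsilon, delta): epsilon overlapped-by delta ✓
(epsilon, gamma): epsilon overlapped-by gamma ✓
(epsilon, kappa): epsilon overlapped-by kappa ✓
(eta, epsilon): eta overlapped-by epsilon ✓
(gamma, theta): gamma overlapped-by theta ✓
(kappa, theta): kappa overlapped-by theta ✓
(lambda, theta): lambda overlapped-by theta ✓
Count: 9.

9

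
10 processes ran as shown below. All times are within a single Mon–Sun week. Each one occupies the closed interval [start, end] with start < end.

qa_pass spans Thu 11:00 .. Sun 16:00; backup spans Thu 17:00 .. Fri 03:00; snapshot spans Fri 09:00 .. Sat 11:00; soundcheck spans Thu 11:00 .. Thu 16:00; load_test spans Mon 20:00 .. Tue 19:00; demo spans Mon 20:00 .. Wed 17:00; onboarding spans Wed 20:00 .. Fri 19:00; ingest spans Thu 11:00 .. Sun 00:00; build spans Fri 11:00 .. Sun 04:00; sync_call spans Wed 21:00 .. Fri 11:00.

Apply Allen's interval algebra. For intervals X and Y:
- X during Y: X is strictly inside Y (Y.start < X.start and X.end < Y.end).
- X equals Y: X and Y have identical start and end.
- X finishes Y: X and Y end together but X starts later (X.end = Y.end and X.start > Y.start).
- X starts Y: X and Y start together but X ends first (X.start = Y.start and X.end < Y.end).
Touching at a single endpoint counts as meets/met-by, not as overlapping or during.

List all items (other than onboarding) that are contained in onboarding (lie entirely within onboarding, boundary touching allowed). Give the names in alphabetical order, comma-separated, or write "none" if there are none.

Target onboarding = [Wed 20:00, Fri 19:00].
backup [Thu 17:00, Fri 03:00] → during → yes.
build [Fri 11:00, Sun 04:00] → overlapped-by → no.
demo [Mon 20:00, Wed 17:00] → before → no.
ingest [Thu 11:00, Sun 00:00] → overlapped-by → no.
load_test [Mon 20:00, Tue 19:00] → before → no.
qa_pass [Thu 11:00, Sun 16:00] → overlapped-by → no.
snapshot [Fri 09:00, Sat 11:00] → overlapped-by → no.
soundcheck [Thu 11:00, Thu 16:00] → during → yes.
sync_call [Wed 21:00, Fri 11:00] → during → yes.
Result: backup, soundcheck, sync_call.

backup, soundcheck, sync_call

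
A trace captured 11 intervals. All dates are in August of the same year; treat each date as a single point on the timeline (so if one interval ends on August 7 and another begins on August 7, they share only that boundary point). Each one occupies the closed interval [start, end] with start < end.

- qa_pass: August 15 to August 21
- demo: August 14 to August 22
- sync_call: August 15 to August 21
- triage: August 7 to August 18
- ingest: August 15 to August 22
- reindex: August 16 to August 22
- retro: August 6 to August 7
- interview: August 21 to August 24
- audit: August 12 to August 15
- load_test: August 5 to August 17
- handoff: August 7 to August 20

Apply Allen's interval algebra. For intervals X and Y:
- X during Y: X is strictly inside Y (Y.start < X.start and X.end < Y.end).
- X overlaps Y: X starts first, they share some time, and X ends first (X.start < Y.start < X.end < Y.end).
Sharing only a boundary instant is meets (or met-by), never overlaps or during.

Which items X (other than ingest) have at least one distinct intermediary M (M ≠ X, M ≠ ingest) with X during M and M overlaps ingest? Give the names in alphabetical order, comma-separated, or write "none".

audit, retro

Target ingest = [August 15, August 22].
Intermediaries M with M overlaps ingest: handoff, load_test, triage.
Via handoff — items with X during handoff: audit.
Via load_test — items with X during load_test: audit, retro.
Via triage — items with X during triage: audit.
Union: audit, retro.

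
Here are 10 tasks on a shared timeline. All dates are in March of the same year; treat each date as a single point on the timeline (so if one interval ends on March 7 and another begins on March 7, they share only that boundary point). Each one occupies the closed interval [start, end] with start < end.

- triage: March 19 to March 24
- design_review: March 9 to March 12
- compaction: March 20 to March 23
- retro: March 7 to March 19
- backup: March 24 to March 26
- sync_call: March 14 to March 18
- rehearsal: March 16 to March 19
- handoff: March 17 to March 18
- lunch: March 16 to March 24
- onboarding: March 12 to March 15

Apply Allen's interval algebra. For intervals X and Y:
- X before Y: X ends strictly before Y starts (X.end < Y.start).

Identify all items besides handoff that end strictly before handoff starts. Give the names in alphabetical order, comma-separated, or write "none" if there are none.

Target handoff = [March 17, March 18].
backup [March 24, March 26] → after → no.
compaction [March 20, March 23] → after → no.
design_review [March 9, March 12] → before → yes.
lunch [March 16, March 24] → contains → no.
onboarding [March 12, March 15] → before → yes.
rehearsal [March 16, March 19] → contains → no.
retro [March 7, March 19] → contains → no.
sync_call [March 14, March 18] → finished-by → no.
triage [March 19, March 24] → after → no.
Result: design_review, onboarding.

design_review, onboarding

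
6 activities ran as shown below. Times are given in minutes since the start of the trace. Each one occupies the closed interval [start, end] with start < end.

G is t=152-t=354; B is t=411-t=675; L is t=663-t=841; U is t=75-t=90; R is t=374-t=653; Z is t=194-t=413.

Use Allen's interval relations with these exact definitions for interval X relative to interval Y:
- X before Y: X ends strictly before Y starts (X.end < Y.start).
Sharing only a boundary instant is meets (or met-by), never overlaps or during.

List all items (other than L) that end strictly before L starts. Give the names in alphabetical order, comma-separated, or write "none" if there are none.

Target L = [t=663, t=841].
B [t=411, t=675] → overlaps → no.
G [t=152, t=354] → before → yes.
R [t=374, t=653] → before → yes.
U [t=75, t=90] → before → yes.
Z [t=194, t=413] → before → yes.
Result: G, R, U, Z.

G, R, U, Z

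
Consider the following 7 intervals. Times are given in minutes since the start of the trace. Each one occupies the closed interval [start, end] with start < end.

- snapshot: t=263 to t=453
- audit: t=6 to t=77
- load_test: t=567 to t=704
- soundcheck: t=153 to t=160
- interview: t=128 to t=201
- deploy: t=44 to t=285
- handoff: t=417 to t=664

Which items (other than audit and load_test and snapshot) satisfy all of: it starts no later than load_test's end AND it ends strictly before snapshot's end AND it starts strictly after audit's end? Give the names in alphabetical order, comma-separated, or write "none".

Conditions: its start is no later than load_test's end (X.start <= t=704) AND its end is strictly before snapshot's end (X.end < t=453) AND its start is strictly after audit's end (X.start > t=77).
deploy: start t=44 <= t=704? ✓; end t=285 < t=453? ✓; start t=44 > t=77? ✗ → no.
handoff: start t=417 <= t=704? ✓; end t=664 < t=453? ✗; start t=417 > t=77? ✓ → no.
interview: start t=128 <= t=704? ✓; end t=201 < t=453? ✓; start t=128 > t=77? ✓ → yes.
soundcheck: start t=153 <= t=704? ✓; end t=160 < t=453? ✓; start t=153 > t=77? ✓ → yes.
Result: interview, soundcheck.

interview, soundcheck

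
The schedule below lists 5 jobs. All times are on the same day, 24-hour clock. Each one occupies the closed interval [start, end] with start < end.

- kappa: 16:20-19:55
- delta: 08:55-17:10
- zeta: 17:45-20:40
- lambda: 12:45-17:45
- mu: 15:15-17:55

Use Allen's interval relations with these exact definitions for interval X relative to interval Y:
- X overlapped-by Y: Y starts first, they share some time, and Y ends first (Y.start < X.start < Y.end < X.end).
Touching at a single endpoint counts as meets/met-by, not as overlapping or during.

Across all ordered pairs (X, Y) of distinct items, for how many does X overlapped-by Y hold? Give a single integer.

Checking all 20 ordered pairs for relation 'overlapped-by'; matching pairs in alphabetical order:
(kappa, delta): kappa overlapped-by delta ✓
(kappa, lambda): kappa overlapped-by lambda ✓
(kappa, mu): kappa overlapped-by mu ✓
(lambda, delta): lambda overlapped-by delta ✓
(mu, delta): mu overlapped-by delta ✓
(mu, lambda): mu overlapped-by lambda ✓
(zeta, kappa): zeta overlapped-by kappa ✓
(zeta, mu): zeta overlapped-by mu ✓
Count: 8.

8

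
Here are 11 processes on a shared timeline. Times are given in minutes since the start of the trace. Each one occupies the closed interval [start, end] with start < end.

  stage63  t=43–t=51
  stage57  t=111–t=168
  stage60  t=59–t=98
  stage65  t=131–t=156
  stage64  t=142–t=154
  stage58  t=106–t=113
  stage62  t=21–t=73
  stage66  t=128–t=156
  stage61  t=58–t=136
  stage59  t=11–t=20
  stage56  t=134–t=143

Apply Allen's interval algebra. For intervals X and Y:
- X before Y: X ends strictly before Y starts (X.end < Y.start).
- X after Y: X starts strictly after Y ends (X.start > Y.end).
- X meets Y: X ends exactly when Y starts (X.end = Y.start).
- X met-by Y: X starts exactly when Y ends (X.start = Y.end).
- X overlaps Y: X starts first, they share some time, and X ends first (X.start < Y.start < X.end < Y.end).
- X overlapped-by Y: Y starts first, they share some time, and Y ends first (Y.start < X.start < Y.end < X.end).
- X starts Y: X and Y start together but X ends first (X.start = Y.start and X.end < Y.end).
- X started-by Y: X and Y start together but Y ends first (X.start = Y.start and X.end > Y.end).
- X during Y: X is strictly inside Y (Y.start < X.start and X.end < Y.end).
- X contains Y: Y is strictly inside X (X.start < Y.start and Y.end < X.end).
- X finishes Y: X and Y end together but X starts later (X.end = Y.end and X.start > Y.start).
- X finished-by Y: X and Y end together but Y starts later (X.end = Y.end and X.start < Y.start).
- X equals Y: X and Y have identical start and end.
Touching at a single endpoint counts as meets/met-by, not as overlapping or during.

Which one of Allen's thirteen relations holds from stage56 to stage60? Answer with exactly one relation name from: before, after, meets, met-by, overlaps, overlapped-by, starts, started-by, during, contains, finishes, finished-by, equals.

after

stage56 = [t=134, t=143]; stage60 = [t=59, t=98].
Compare endpoints: stage56.start > stage60.start, stage56.start > stage60.end, stage56.end > stage60.start, stage56.end > stage60.end.
That pattern is 'after'.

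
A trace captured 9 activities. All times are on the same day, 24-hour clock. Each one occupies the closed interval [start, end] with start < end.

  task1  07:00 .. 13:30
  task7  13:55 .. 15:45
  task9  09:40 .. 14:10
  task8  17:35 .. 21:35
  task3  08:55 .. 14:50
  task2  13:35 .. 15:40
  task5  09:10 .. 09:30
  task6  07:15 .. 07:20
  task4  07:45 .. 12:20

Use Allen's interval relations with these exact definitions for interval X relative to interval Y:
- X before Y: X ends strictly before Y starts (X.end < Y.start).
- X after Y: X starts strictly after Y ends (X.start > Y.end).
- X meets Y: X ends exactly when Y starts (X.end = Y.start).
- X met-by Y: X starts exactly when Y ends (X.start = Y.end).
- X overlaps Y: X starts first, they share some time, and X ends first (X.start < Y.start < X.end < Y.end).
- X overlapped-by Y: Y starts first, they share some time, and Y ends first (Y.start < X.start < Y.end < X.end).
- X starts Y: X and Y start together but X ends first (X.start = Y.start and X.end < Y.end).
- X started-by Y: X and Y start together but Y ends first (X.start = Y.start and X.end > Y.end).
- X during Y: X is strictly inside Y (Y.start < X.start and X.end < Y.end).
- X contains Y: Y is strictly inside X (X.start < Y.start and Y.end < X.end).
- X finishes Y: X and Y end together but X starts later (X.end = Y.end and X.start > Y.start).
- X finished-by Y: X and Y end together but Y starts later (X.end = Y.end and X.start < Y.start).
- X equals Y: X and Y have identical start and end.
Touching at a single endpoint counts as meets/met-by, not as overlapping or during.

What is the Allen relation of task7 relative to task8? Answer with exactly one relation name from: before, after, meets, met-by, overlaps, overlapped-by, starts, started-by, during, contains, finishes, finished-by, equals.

task7 = [13:55, 15:45]; task8 = [17:35, 21:35].
Compare endpoints: task7.start < task8.start, task7.start < task8.end, task7.end < task8.start, task7.end < task8.end.
That pattern is 'before'.

before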